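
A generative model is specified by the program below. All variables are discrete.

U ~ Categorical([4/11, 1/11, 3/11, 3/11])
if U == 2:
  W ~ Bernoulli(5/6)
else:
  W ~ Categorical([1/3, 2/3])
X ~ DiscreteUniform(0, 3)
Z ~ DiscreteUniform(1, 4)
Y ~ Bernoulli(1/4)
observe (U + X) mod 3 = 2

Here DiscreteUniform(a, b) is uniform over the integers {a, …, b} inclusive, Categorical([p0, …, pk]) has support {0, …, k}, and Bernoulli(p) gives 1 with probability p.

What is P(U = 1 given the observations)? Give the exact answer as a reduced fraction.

P(U = 1 | obs) = 1/14

Enumerate traces; 80 have nonzero weight after conditioning:
  (U=0, W=0, X=2, Z=1, Y=0) weight 1/176
  (U=0, W=0, X=2, Z=1, Y=1) weight 1/528
  (U=0, W=0, X=2, Z=2, Y=0) weight 1/176
  (U=0, W=0, X=2, Z=2, Y=1) weight 1/528
  (U=0, W=0, X=2, Z=3, Y=0) weight 1/176
  (U=0, W=0, X=2, Z=3, Y=1) weight 1/528
  (U=0, W=0, X=2, Z=4, Y=0) weight 1/176
  (U=0, W=0, X=2, Z=4, Y=1) weight 1/528
  (U=1, W=0, X=1, Z=1, Y=0) weight 1/704
  (U=2, W=0, X=0, Z=1, Y=0) weight 3/1408
  … 70 more
Group by U:
  weight(U=0) = 1/11
  weight(U=1) = 1/44
  weight(U=2) = 3/22
  weight(U=3) = 3/44
Total weight = 1/11 + 1/44 + 3/22 + 3/44 = 7/22
P(U=0 | obs) = 1/11 / 7/22 = 2/7
P(U=1 | obs) = 1/44 / 7/22 = 1/14
P(U=2 | obs) = 3/22 / 7/22 = 3/7
P(U=3 | obs) = 3/44 / 7/22 = 3/14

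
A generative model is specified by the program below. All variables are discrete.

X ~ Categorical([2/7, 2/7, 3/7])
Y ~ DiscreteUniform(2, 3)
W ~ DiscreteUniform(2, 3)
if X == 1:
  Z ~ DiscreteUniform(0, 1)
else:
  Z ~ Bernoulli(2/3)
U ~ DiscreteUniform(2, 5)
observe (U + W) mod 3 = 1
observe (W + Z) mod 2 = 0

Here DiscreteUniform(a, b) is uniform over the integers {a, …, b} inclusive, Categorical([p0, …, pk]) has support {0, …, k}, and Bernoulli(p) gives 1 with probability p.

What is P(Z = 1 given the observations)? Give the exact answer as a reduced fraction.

P(Z = 1 | obs) = 13/29

Enumerate traces; 18 have nonzero weight after conditioning:
  (X=0, Y=2, W=2, Z=0, U=2) weight 1/168
  (X=0, Y=2, W=2, Z=0, U=5) weight 1/168
  (X=0, Y=2, W=3, Z=1, U=4) weight 1/84
  (X=0, Y=3, W=2, Z=0, U=2) weight 1/168
  (X=0, Y=3, W=2, Z=0, U=5) weight 1/168
  (X=0, Y=3, W=3, Z=1, U=4) weight 1/84
  (X=1, Y=2, W=2, Z=0, U=2) weight 1/112
  (X=1, Y=2, W=2, Z=0, U=5) weight 1/112
  … 10 more
Group by Z:
  weight(Z=0) = 2/21
  weight(Z=1) = 13/168
Total weight = 2/21 + 13/168 = 29/168
P(Z=0 | obs) = 2/21 / 29/168 = 16/29
P(Z=1 | obs) = 13/168 / 29/168 = 13/29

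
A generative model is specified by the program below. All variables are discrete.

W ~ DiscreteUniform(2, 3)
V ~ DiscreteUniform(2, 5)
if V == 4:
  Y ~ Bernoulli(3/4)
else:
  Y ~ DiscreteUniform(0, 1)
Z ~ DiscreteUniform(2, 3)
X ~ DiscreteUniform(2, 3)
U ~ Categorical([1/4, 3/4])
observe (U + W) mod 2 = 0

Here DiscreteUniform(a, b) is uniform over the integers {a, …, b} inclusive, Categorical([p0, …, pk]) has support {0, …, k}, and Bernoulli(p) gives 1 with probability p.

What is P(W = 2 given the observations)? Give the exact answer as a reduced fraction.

P(W = 2 | obs) = 1/4

Enumerate traces; 64 have nonzero weight after conditioning:
  (W=2, V=2, Y=0, Z=2, X=2, U=0) weight 1/256
  (W=2, V=2, Y=0, Z=2, X=3, U=0) weight 1/256
  (W=2, V=2, Y=0, Z=3, X=2, U=0) weight 1/256
  (W=2, V=2, Y=0, Z=3, X=3, U=0) weight 1/256
  (W=2, V=2, Y=1, Z=2, X=2, U=0) weight 1/256
  (W=2, V=2, Y=1, Z=2, X=3, U=0) weight 1/256
  (W=2, V=2, Y=1, Z=3, X=2, U=0) weight 1/256
  (W=2, V=2, Y=1, Z=3, X=3, U=0) weight 1/256
  (W=3, V=2, Y=0, Z=2, X=2, U=1) weight 3/256
  … 55 more
Group by W:
  weight(W=2) = 1/8
  weight(W=3) = 3/8
Total weight = 1/8 + 3/8 = 1/2
P(W=2 | obs) = 1/8 / 1/2 = 1/4
P(W=3 | obs) = 3/8 / 1/2 = 3/4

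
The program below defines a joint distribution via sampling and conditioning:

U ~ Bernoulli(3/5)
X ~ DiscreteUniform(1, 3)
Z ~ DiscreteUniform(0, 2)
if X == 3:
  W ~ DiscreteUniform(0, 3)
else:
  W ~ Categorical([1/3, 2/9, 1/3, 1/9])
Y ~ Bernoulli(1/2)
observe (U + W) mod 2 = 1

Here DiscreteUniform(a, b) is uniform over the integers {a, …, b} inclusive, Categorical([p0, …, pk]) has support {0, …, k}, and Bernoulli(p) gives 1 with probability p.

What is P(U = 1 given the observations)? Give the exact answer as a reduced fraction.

Enumerate traces; 72 have nonzero weight after conditioning:
  (U=0, X=1, Z=0, W=1, Y=0) weight 2/405
  (U=0, X=1, Z=0, W=1, Y=1) weight 2/405
  (U=0, X=1, Z=0, W=3, Y=0) weight 1/405
  (U=0, X=1, Z=0, W=3, Y=1) weight 1/405
  (U=0, X=1, Z=1, W=1, Y=0) weight 2/405
  (U=0, X=1, Z=1, W=1, Y=1) weight 2/405
  (U=0, X=1, Z=1, W=3, Y=0) weight 1/405
  (U=0, X=1, Z=1, W=3, Y=1) weight 1/405
  (U=1, X=1, Z=0, W=0, Y=0) weight 1/90
  … 63 more
Group by U:
  weight(U=0) = 7/45
  weight(U=1) = 11/30
Total weight = 7/45 + 11/30 = 47/90
P(U=0 | obs) = 7/45 / 47/90 = 14/47
P(U=1 | obs) = 11/30 / 47/90 = 33/47

P(U = 1 | obs) = 33/47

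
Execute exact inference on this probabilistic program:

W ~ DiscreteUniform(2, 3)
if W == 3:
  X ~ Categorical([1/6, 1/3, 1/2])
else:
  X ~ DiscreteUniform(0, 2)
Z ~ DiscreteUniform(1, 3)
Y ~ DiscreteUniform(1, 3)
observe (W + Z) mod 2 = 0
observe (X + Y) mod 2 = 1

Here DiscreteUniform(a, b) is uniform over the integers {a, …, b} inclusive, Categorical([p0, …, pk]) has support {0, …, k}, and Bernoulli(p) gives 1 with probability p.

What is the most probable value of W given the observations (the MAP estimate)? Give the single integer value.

Enumerate traces; 15 have nonzero weight after conditioning:
  (W=2, X=0, Z=2, Y=1) weight 1/54
  (W=2, X=0, Z=2, Y=3) weight 1/54
  (W=2, X=1, Z=2, Y=2) weight 1/54
  (W=2, X=2, Z=2, Y=1) weight 1/54
  (W=2, X=2, Z=2, Y=3) weight 1/54
  (W=3, X=0, Z=1, Y=1) weight 1/108
  (W=3, X=0, Z=1, Y=3) weight 1/108
  (W=3, X=0, Z=3, Y=1) weight 1/108
  … 7 more
Group by W:
  weight(W=2) = 5/54
  weight(W=3) = 5/27
Total weight = 5/54 + 5/27 = 5/18
P(W=2 | obs) = 5/54 / 5/18 = 1/3
P(W=3 | obs) = 5/27 / 5/18 = 2/3
argmax = 3

argmax_v P(W = v | obs) = 3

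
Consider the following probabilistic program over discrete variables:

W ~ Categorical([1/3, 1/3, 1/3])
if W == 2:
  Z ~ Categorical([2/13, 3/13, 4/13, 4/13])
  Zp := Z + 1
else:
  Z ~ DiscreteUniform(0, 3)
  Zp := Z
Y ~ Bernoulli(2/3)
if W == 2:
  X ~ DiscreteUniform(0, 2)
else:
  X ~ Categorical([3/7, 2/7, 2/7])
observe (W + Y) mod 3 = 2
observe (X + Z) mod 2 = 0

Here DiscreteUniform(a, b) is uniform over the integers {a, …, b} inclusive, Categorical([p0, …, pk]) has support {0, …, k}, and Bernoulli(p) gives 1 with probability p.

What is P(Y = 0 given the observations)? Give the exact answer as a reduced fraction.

Enumerate traces; 12 have nonzero weight after conditioning:
  (W=1, Z=0, Y=1, X=0) weight 1/42
  (W=1, Z=0, Y=1, X=2) weight 1/63
  (W=1, Z=1, Y=1, X=1) weight 1/63
  (W=1, Z=2, Y=1, X=0) weight 1/42
  (W=1, Z=2, Y=1, X=2) weight 1/63
  (W=1, Z=3, Y=1, X=1) weight 1/63
  (W=2, Z=0, Y=0, X=0) weight 2/351
  (W=2, Z=0, Y=0, X=2) weight 2/351
  … 4 more
Group by Y:
  weight(Y=0) = 19/351
  weight(Y=1) = 1/9
Total weight = 19/351 + 1/9 = 58/351
P(Y=0 | obs) = 19/351 / 58/351 = 19/58
P(Y=1 | obs) = 1/9 / 58/351 = 39/58

P(Y = 0 | obs) = 19/58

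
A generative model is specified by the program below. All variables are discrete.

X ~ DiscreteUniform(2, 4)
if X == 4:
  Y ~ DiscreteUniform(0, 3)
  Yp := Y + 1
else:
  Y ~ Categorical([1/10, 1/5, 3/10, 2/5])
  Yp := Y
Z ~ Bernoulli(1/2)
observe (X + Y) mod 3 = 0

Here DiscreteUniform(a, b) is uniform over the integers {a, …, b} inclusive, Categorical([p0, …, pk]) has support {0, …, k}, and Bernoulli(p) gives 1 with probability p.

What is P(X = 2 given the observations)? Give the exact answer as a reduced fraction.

P(X = 2 | obs) = 4/19

Enumerate traces; 8 have nonzero weight after conditioning:
  (X=2, Y=1, Z=0) weight 1/30
  (X=2, Y=1, Z=1) weight 1/30
  (X=3, Y=0, Z=0) weight 1/60
  (X=3, Y=0, Z=1) weight 1/60
  (X=3, Y=3, Z=0) weight 1/15
  (X=3, Y=3, Z=1) weight 1/15
  (X=4, Y=2, Z=0) weight 1/24
  (X=4, Y=2, Z=1) weight 1/24
Group by X:
  weight(X=2) = 1/15
  weight(X=3) = 1/6
  weight(X=4) = 1/12
Total weight = 1/15 + 1/6 + 1/12 = 19/60
P(X=2 | obs) = 1/15 / 19/60 = 4/19
P(X=3 | obs) = 1/6 / 19/60 = 10/19
P(X=4 | obs) = 1/12 / 19/60 = 5/19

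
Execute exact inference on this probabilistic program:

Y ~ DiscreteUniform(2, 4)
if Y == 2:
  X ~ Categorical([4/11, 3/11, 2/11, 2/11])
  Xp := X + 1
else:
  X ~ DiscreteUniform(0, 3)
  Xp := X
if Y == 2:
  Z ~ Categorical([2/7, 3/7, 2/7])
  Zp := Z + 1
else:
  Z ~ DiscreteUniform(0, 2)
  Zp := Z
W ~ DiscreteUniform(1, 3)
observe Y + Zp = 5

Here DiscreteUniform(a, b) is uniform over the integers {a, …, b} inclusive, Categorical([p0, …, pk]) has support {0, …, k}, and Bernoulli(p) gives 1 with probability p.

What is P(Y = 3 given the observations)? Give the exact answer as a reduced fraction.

P(Y = 3 | obs) = 7/20

Enumerate traces; 36 have nonzero weight after conditioning:
  (Y=2, X=0, Z=2, W=1) weight 8/693
  (Y=2, X=0, Z=2, W=2) weight 8/693
  (Y=2, X=0, Z=2, W=3) weight 8/693
  (Y=2, X=1, Z=2, W=1) weight 2/231
  (Y=2, X=1, Z=2, W=2) weight 2/231
  (Y=2, X=1, Z=2, W=3) weight 2/231
  (Y=2, X=2, Z=2, W=1) weight 4/693
  (Y=2, X=2, Z=2, W=2) weight 4/693
  (Y=3, X=0, Z=2, W=1) weight 1/108
  (Y=4, X=0, Z=1, W=1) weight 1/108
  … 26 more
Group by Y:
  weight(Y=2) = 2/21
  weight(Y=3) = 1/9
  weight(Y=4) = 1/9
Total weight = 2/21 + 1/9 + 1/9 = 20/63
P(Y=2 | obs) = 2/21 / 20/63 = 3/10
P(Y=3 | obs) = 1/9 / 20/63 = 7/20
P(Y=4 | obs) = 1/9 / 20/63 = 7/20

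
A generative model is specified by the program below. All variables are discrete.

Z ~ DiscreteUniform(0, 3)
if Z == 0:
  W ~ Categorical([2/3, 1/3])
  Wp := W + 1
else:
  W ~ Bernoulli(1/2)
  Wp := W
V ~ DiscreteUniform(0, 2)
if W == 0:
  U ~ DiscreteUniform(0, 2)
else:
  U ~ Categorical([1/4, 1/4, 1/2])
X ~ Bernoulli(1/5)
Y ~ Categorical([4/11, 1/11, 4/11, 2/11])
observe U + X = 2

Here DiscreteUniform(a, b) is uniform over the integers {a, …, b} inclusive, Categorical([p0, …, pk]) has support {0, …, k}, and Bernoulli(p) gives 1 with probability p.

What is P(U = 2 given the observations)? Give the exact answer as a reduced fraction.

Enumerate traces; 192 have nonzero weight after conditioning:
  (Z=0, W=0, V=0, U=1, X=1, Y=0) weight 2/1485
  (Z=0, W=0, V=0, U=1, X=1, Y=1) weight 1/2970
  (Z=0, W=0, V=0, U=1, X=1, Y=2) weight 2/1485
  (Z=0, W=0, V=0, U=1, X=1, Y=3) weight 1/1485
  (Z=0, W=0, V=0, U=2, X=0, Y=0) weight 8/1485
  (Z=0, W=0, V=0, U=2, X=0, Y=1) weight 2/1485
  (Z=0, W=0, V=0, U=2, X=0, Y=2) weight 8/1485
  (Z=0, W=0, V=0, U=2, X=0, Y=3) weight 4/1485
  … 184 more
Group by U:
  weight(U=1) = 17/288
  weight(U=2) = 59/180
Total weight = 17/288 + 59/180 = 557/1440
P(U=1 | obs) = 17/288 / 557/1440 = 85/557
P(U=2 | obs) = 59/180 / 557/1440 = 472/557

P(U = 2 | obs) = 472/557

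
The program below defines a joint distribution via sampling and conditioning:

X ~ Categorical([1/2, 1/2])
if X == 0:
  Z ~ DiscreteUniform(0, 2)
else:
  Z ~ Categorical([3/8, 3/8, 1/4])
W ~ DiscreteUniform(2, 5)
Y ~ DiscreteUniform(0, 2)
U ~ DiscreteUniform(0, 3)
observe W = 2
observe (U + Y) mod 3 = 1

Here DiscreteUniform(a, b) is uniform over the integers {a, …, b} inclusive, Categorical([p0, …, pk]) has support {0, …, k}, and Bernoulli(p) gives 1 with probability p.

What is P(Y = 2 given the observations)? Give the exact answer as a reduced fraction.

P(Y = 2 | obs) = 1/4

Enumerate traces; 24 have nonzero weight after conditioning:
  (X=0, Z=0, W=2, Y=0, U=1) weight 1/288
  (X=0, Z=0, W=2, Y=1, U=0) weight 1/288
  (X=0, Z=0, W=2, Y=1, U=3) weight 1/288
  (X=0, Z=0, W=2, Y=2, U=2) weight 1/288
  (X=0, Z=1, W=2, Y=0, U=1) weight 1/288
  (X=0, Z=1, W=2, Y=1, U=0) weight 1/288
  (X=0, Z=1, W=2, Y=1, U=3) weight 1/288
  (X=0, Z=1, W=2, Y=2, U=2) weight 1/288
  … 16 more
Group by Y:
  weight(Y=0) = 1/48
  weight(Y=1) = 1/24
  weight(Y=2) = 1/48
Total weight = 1/48 + 1/24 + 1/48 = 1/12
P(Y=0 | obs) = 1/48 / 1/12 = 1/4
P(Y=1 | obs) = 1/24 / 1/12 = 1/2
P(Y=2 | obs) = 1/48 / 1/12 = 1/4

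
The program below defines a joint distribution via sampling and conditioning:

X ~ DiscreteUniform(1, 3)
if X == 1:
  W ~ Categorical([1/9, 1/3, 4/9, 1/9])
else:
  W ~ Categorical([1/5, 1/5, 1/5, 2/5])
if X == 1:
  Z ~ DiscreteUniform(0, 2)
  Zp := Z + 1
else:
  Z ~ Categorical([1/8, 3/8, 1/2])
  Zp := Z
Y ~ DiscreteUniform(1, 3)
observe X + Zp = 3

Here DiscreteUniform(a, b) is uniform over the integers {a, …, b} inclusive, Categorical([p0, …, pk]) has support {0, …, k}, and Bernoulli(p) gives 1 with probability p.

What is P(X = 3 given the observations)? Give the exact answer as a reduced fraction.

Enumerate traces; 36 have nonzero weight after conditioning:
  (X=1, W=0, Z=1, Y=1) weight 1/243
  (X=1, W=0, Z=1, Y=2) weight 1/243
  (X=1, W=0, Z=1, Y=3) weight 1/243
  (X=1, W=1, Z=1, Y=1) weight 1/81
  (X=1, W=1, Z=1, Y=2) weight 1/81
  (X=1, W=1, Z=1, Y=3) weight 1/81
  (X=1, W=2, Z=1, Y=1) weight 4/243
  (X=1, W=2, Z=1, Y=2) weight 4/243
  (X=2, W=0, Z=1, Y=1) weight 1/120
  (X=3, W=0, Z=0, Y=1) weight 1/360
  … 26 more
Group by X:
  weight(X=1) = 1/9
  weight(X=2) = 1/8
  weight(X=3) = 1/24
Total weight = 1/9 + 1/8 + 1/24 = 5/18
P(X=1 | obs) = 1/9 / 5/18 = 2/5
P(X=2 | obs) = 1/8 / 5/18 = 9/20
P(X=3 | obs) = 1/24 / 5/18 = 3/20

P(X = 3 | obs) = 3/20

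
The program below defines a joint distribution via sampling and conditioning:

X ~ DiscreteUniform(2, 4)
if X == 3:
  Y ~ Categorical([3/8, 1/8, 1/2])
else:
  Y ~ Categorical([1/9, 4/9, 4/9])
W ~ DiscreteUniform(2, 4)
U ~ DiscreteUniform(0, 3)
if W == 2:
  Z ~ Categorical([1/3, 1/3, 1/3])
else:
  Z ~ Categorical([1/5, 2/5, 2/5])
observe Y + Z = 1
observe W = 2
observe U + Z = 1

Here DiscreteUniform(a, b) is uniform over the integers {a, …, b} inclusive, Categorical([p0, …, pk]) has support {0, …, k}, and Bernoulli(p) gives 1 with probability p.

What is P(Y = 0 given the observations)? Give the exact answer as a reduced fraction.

P(Y = 0 | obs) = 43/116

Enumerate traces; 6 have nonzero weight after conditioning:
  (X=2, Y=0, W=2, U=0, Z=1) weight 1/972
  (X=2, Y=1, W=2, U=1, Z=0) weight 1/243
  (X=3, Y=0, W=2, U=0, Z=1) weight 1/288
  (X=3, Y=1, W=2, U=1, Z=0) weight 1/864
  (X=4, Y=0, W=2, U=0, Z=1) weight 1/972
  (X=4, Y=1, W=2, U=1, Z=0) weight 1/243
Group by Y:
  weight(Y=0) = 43/7776
  weight(Y=1) = 73/7776
Total weight = 43/7776 + 73/7776 = 29/1944
P(Y=0 | obs) = 43/7776 / 29/1944 = 43/116
P(Y=1 | obs) = 73/7776 / 29/1944 = 73/116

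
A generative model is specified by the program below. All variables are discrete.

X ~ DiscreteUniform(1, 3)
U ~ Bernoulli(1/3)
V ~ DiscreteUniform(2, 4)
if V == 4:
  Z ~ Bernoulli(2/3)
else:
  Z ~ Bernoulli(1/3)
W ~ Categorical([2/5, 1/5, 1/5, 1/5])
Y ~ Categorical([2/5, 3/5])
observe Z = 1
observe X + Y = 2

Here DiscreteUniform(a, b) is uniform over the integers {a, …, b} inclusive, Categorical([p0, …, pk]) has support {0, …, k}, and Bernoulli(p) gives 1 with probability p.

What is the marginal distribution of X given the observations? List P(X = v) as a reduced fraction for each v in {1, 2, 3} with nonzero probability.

P(X=1) = 3/5, P(X=2) = 2/5

Enumerate traces; 48 have nonzero weight after conditioning:
  (X=1, U=0, V=2, Z=1, W=0, Y=1) weight 4/675
  (X=1, U=0, V=2, Z=1, W=1, Y=1) weight 2/675
  (X=1, U=0, V=2, Z=1, W=2, Y=1) weight 2/675
  (X=1, U=0, V=2, Z=1, W=3, Y=1) weight 2/675
  (X=1, U=0, V=3, Z=1, W=0, Y=1) weight 4/675
  (X=1, U=0, V=3, Z=1, W=1, Y=1) weight 2/675
  (X=1, U=0, V=3, Z=1, W=2, Y=1) weight 2/675
  (X=1, U=0, V=3, Z=1, W=3, Y=1) weight 2/675
  (X=2, U=0, V=2, Z=1, W=0, Y=0) weight 8/2025
  … 39 more
Group by X:
  weight(X=1) = 4/45
  weight(X=2) = 8/135
Total weight = 4/45 + 8/135 = 4/27
P(X=1 | obs) = 4/45 / 4/27 = 3/5
P(X=2 | obs) = 8/135 / 4/27 = 2/5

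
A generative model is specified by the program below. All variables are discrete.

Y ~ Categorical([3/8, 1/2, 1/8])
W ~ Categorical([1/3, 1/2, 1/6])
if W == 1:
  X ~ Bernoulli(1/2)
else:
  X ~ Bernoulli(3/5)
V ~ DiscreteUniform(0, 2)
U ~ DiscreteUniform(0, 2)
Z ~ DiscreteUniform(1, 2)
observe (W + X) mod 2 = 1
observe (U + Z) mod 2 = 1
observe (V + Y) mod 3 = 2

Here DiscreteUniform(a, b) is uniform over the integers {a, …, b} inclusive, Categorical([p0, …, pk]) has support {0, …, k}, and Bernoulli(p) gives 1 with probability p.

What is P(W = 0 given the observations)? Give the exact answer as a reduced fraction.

Enumerate traces; 27 have nonzero weight after conditioning:
  (Y=0, W=0, X=1, V=2, U=0, Z=1) weight 1/240
  (Y=0, W=0, X=1, V=2, U=1, Z=2) weight 1/240
  (Y=0, W=0, X=1, V=2, U=2, Z=1) weight 1/240
  (Y=0, W=1, X=0, V=2, U=0, Z=1) weight 1/192
  (Y=0, W=1, X=0, V=2, U=1, Z=2) weight 1/192
  (Y=0, W=1, X=0, V=2, U=2, Z=1) weight 1/192
  (Y=0, W=2, X=1, V=2, U=0, Z=1) weight 1/480
  (Y=0, W=2, X=1, V=2, U=1, Z=2) weight 1/480
  … 19 more
Group by W:
  weight(W=0) = 1/30
  weight(W=1) = 1/24
  weight(W=2) = 1/60
Total weight = 1/30 + 1/24 + 1/60 = 11/120
P(W=0 | obs) = 1/30 / 11/120 = 4/11
P(W=1 | obs) = 1/24 / 11/120 = 5/11
P(W=2 | obs) = 1/60 / 11/120 = 2/11

P(W = 0 | obs) = 4/11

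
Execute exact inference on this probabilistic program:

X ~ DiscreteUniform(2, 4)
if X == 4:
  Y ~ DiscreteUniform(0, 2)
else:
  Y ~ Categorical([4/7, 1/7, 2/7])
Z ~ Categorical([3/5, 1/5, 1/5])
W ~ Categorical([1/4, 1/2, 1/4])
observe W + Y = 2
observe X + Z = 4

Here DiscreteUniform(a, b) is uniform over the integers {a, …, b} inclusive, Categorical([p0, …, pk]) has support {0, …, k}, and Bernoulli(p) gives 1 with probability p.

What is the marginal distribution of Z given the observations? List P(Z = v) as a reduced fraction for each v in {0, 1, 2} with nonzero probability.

P(Z=0) = 7/11, P(Z=1) = 2/11, P(Z=2) = 2/11

Enumerate traces; 9 have nonzero weight after conditioning:
  (X=2, Y=0, Z=2, W=2) weight 1/105
  (X=2, Y=1, Z=2, W=1) weight 1/210
  (X=2, Y=2, Z=2, W=0) weight 1/210
  (X=3, Y=0, Z=1, W=2) weight 1/105
  (X=3, Y=1, Z=1, W=1) weight 1/210
  (X=3, Y=2, Z=1, W=0) weight 1/210
  (X=4, Y=0, Z=0, W=2) weight 1/60
  (X=4, Y=1, Z=0, W=1) weight 1/30
  … 1 more
Group by Z:
  weight(Z=0) = 1/15
  weight(Z=1) = 2/105
  weight(Z=2) = 2/105
Total weight = 1/15 + 2/105 + 2/105 = 11/105
P(Z=0 | obs) = 1/15 / 11/105 = 7/11
P(Z=1 | obs) = 2/105 / 11/105 = 2/11
P(Z=2 | obs) = 2/105 / 11/105 = 2/11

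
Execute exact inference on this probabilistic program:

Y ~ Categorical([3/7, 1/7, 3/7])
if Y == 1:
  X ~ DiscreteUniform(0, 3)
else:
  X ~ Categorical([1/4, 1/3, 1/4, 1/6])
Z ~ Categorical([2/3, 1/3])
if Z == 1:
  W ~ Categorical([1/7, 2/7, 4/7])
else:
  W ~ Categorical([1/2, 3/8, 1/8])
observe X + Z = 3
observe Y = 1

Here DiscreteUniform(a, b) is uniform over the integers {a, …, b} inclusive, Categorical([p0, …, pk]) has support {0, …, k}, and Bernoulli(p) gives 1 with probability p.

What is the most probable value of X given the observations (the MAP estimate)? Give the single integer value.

argmax_v P(X = v | obs) = 3

Enumerate traces; 6 have nonzero weight after conditioning:
  (Y=1, X=2, Z=1, W=0) weight 1/588
  (Y=1, X=2, Z=1, W=1) weight 1/294
  (Y=1, X=2, Z=1, W=2) weight 1/147
  (Y=1, X=3, Z=0, W=0) weight 1/84
  (Y=1, X=3, Z=0, W=1) weight 1/112
  (Y=1, X=3, Z=0, W=2) weight 1/336
Group by X:
  weight(X=2) = 1/84
  weight(X=3) = 1/42
Total weight = 1/84 + 1/42 = 1/28
P(X=2 | obs) = 1/84 / 1/28 = 1/3
P(X=3 | obs) = 1/42 / 1/28 = 2/3
argmax = 3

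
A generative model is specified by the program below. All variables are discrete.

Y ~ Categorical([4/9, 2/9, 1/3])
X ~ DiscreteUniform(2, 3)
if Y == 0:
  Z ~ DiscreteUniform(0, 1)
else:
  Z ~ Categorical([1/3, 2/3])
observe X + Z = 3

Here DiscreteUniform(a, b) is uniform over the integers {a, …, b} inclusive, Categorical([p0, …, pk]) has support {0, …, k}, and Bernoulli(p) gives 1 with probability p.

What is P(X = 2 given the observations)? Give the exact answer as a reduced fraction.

P(X = 2 | obs) = 16/27

Enumerate traces; 6 have nonzero weight after conditioning:
  (Y=0, X=2, Z=1) weight 1/9
  (Y=0, X=3, Z=0) weight 1/9
  (Y=1, X=2, Z=1) weight 2/27
  (Y=1, X=3, Z=0) weight 1/27
  (Y=2, X=2, Z=1) weight 1/9
  (Y=2, X=3, Z=0) weight 1/18
Group by X:
  weight(X=2) = 8/27
  weight(X=3) = 11/54
Total weight = 8/27 + 11/54 = 1/2
P(X=2 | obs) = 8/27 / 1/2 = 16/27
P(X=3 | obs) = 11/54 / 1/2 = 11/27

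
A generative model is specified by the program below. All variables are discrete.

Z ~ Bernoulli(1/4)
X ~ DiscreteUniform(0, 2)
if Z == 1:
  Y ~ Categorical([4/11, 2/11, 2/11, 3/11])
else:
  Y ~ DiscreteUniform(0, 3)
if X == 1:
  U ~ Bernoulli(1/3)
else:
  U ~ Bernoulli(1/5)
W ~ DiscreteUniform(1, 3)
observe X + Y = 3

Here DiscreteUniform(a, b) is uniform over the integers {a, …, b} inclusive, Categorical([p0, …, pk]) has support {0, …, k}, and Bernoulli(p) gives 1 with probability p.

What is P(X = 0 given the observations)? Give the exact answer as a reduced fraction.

Enumerate traces; 36 have nonzero weight after conditioning:
  (Z=0, X=0, Y=3, U=0, W=1) weight 1/60
  (Z=0, X=0, Y=3, U=0, W=2) weight 1/60
  (Z=0, X=0, Y=3, U=0, W=3) weight 1/60
  (Z=0, X=0, Y=3, U=1, W=1) weight 1/240
  (Z=0, X=0, Y=3, U=1, W=2) weight 1/240
  (Z=0, X=0, Y=3, U=1, W=3) weight 1/240
  (Z=0, X=1, Y=2, U=0, W=1) weight 1/72
  (Z=0, X=1, Y=2, U=0, W=2) weight 1/72
  (Z=0, X=2, Y=1, U=0, W=1) weight 1/60
  … 27 more
Group by X:
  weight(X=0) = 15/176
  weight(X=1) = 41/528
  weight(X=2) = 41/528
Total weight = 15/176 + 41/528 + 41/528 = 127/528
P(X=0 | obs) = 15/176 / 127/528 = 45/127
P(X=1 | obs) = 41/528 / 127/528 = 41/127
P(X=2 | obs) = 41/528 / 127/528 = 41/127

P(X = 0 | obs) = 45/127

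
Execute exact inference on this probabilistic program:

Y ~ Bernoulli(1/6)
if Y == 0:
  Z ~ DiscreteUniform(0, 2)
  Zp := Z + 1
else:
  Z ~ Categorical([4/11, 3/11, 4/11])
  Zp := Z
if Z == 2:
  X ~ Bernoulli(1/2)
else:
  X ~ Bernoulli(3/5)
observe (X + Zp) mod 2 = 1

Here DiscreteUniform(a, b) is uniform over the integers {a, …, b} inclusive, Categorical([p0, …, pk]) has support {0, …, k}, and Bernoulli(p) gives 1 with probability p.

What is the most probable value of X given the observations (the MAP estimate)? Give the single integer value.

argmax_v P(X = v | obs) = 0

Enumerate traces; 6 have nonzero weight after conditioning:
  (Y=0, Z=0, X=0) weight 1/9
  (Y=0, Z=1, X=1) weight 1/6
  (Y=0, Z=2, X=0) weight 5/36
  (Y=1, Z=0, X=1) weight 2/55
  (Y=1, Z=1, X=0) weight 1/55
  (Y=1, Z=2, X=1) weight 1/33
Group by X:
  weight(X=0) = 59/220
  weight(X=1) = 7/30
Total weight = 59/220 + 7/30 = 331/660
P(X=0 | obs) = 59/220 / 331/660 = 177/331
P(X=1 | obs) = 7/30 / 331/660 = 154/331
argmax = 0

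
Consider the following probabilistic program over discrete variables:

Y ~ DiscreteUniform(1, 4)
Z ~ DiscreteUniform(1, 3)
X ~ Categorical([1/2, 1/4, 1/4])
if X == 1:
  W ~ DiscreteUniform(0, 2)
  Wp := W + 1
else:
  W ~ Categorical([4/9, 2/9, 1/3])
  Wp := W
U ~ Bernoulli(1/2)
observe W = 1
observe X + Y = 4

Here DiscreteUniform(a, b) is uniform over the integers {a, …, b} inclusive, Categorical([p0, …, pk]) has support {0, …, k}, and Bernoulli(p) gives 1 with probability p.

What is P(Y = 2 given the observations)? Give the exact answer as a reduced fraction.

P(Y = 2 | obs) = 2/9

Enumerate traces; 18 have nonzero weight after conditioning:
  (Y=2, Z=1, X=2, W=1, U=0) weight 1/432
  (Y=2, Z=1, X=2, W=1, U=1) weight 1/432
  (Y=2, Z=2, X=2, W=1, U=0) weight 1/432
  (Y=2, Z=2, X=2, W=1, U=1) weight 1/432
  (Y=2, Z=3, X=2, W=1, U=0) weight 1/432
  (Y=2, Z=3, X=2, W=1, U=1) weight 1/432
  (Y=3, Z=1, X=1, W=1, U=0) weight 1/288
  (Y=3, Z=1, X=1, W=1, U=1) weight 1/288
  (Y=4, Z=1, X=0, W=1, U=0) weight 1/216
  … 9 more
Group by Y:
  weight(Y=2) = 1/72
  weight(Y=3) = 1/48
  weight(Y=4) = 1/36
Total weight = 1/72 + 1/48 + 1/36 = 1/16
P(Y=2 | obs) = 1/72 / 1/16 = 2/9
P(Y=3 | obs) = 1/48 / 1/16 = 1/3
P(Y=4 | obs) = 1/36 / 1/16 = 4/9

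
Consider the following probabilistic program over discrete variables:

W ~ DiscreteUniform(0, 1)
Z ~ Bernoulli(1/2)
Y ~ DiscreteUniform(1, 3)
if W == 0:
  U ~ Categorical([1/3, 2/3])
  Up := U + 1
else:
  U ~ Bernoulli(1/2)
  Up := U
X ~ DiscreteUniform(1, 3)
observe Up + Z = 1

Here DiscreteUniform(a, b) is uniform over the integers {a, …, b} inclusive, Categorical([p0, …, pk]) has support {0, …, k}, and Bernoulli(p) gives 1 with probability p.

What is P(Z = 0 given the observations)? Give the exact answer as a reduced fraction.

P(Z = 0 | obs) = 5/8

Enumerate traces; 27 have nonzero weight after conditioning:
  (W=0, Z=0, Y=1, U=0, X=1) weight 1/108
  (W=0, Z=0, Y=1, U=0, X=2) weight 1/108
  (W=0, Z=0, Y=1, U=0, X=3) weight 1/108
  (W=0, Z=0, Y=2, U=0, X=1) weight 1/108
  (W=0, Z=0, Y=2, U=0, X=2) weight 1/108
  (W=0, Z=0, Y=2, U=0, X=3) weight 1/108
  (W=0, Z=0, Y=3, U=0, X=1) weight 1/108
  (W=0, Z=0, Y=3, U=0, X=2) weight 1/108
  (W=1, Z=1, Y=1, U=0, X=1) weight 1/72
  … 18 more
Group by Z:
  weight(Z=0) = 5/24
  weight(Z=1) = 1/8
Total weight = 5/24 + 1/8 = 1/3
P(Z=0 | obs) = 5/24 / 1/3 = 5/8
P(Z=1 | obs) = 1/8 / 1/3 = 3/8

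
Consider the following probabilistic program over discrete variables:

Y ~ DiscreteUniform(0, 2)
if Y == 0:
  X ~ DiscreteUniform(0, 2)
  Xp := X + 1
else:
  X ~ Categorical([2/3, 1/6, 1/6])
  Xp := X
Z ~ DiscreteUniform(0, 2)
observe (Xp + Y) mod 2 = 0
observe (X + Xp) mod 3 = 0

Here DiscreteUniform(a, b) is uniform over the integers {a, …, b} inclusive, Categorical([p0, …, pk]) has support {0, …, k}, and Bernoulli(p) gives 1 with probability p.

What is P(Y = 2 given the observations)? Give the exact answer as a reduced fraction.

Enumerate traces; 6 have nonzero weight after conditioning:
  (Y=0, X=1, Z=0) weight 1/27
  (Y=0, X=1, Z=1) weight 1/27
  (Y=0, X=1, Z=2) weight 1/27
  (Y=2, X=0, Z=0) weight 2/27
  (Y=2, X=0, Z=1) weight 2/27
  (Y=2, X=0, Z=2) weight 2/27
Group by Y:
  weight(Y=0) = 1/9
  weight(Y=2) = 2/9
Total weight = 1/9 + 2/9 = 1/3
P(Y=0 | obs) = 1/9 / 1/3 = 1/3
P(Y=2 | obs) = 2/9 / 1/3 = 2/3

P(Y = 2 | obs) = 2/3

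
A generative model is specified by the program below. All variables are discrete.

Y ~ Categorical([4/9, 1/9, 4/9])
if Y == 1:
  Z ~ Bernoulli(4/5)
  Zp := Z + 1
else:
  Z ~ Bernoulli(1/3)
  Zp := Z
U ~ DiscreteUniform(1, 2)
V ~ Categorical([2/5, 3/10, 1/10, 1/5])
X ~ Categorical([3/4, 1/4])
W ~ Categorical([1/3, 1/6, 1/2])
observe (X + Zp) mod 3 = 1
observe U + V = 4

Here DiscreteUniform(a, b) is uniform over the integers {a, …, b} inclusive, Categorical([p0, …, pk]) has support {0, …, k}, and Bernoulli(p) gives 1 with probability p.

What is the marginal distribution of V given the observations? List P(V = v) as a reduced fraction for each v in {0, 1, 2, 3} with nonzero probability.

Enumerate traces; 30 have nonzero weight after conditioning:
  (Y=0, Z=0, U=1, V=3, X=1, W=0) weight 1/405
  (Y=0, Z=0, U=1, V=3, X=1, W=1) weight 1/810
  (Y=0, Z=0, U=1, V=3, X=1, W=2) weight 1/270
  (Y=0, Z=0, U=2, V=2, X=1, W=0) weight 1/810
  (Y=0, Z=0, U=2, V=2, X=1, W=1) weight 1/1620
  (Y=0, Z=0, U=2, V=2, X=1, W=2) weight 1/540
  (Y=0, Z=1, U=1, V=3, X=0, W=0) weight 1/270
  (Y=0, Z=1, U=1, V=3, X=0, W=1) weight 1/540
  … 22 more
Group by V:
  weight(V=2) = 209/10800
  weight(V=3) = 209/5400
Total weight = 209/10800 + 209/5400 = 209/3600
P(V=2 | obs) = 209/10800 / 209/3600 = 1/3
P(V=3 | obs) = 209/5400 / 209/3600 = 2/3

P(V=2) = 1/3, P(V=3) = 2/3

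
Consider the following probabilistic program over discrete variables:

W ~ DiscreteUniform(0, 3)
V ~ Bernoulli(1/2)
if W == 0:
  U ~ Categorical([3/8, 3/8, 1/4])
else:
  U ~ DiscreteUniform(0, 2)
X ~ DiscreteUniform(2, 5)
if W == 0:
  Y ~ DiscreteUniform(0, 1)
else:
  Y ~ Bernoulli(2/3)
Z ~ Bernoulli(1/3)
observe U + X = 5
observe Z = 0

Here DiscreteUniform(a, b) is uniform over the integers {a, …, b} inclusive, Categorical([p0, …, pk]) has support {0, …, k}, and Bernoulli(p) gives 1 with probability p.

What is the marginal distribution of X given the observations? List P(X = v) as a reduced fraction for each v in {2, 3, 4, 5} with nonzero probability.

P(X=3) = 5/16, P(X=4) = 11/32, P(X=5) = 11/32

Enumerate traces; 48 have nonzero weight after conditioning:
  (W=0, V=0, U=0, X=5, Y=0, Z=0) weight 1/256
  (W=0, V=0, U=0, X=5, Y=1, Z=0) weight 1/256
  (W=0, V=0, U=1, X=4, Y=0, Z=0) weight 1/256
  (W=0, V=0, U=1, X=4, Y=1, Z=0) weight 1/256
  (W=0, V=0, U=2, X=3, Y=0, Z=0) weight 1/384
  (W=0, V=0, U=2, X=3, Y=1, Z=0) weight 1/384
  (W=0, V=1, U=0, X=5, Y=0, Z=0) weight 1/256
  (W=0, V=1, U=0, X=5, Y=1, Z=0) weight 1/256
  … 40 more
Group by X:
  weight(X=3) = 5/96
  weight(X=4) = 11/192
  weight(X=5) = 11/192
Total weight = 5/96 + 11/192 + 11/192 = 1/6
P(X=3 | obs) = 5/96 / 1/6 = 5/16
P(X=4 | obs) = 11/192 / 1/6 = 11/32
P(X=5 | obs) = 11/192 / 1/6 = 11/32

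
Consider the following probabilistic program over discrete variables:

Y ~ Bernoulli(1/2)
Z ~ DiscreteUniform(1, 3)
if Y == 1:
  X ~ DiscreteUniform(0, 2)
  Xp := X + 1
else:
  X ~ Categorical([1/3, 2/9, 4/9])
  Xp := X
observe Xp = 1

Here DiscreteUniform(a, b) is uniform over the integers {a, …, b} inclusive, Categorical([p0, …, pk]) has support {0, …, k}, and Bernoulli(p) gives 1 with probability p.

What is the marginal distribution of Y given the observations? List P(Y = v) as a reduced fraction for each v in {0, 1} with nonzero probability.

P(Y=0) = 2/5, P(Y=1) = 3/5

Enumerate traces; 6 have nonzero weight after conditioning:
  (Y=0, Z=1, X=1) weight 1/27
  (Y=0, Z=2, X=1) weight 1/27
  (Y=0, Z=3, X=1) weight 1/27
  (Y=1, Z=1, X=0) weight 1/18
  (Y=1, Z=2, X=0) weight 1/18
  (Y=1, Z=3, X=0) weight 1/18
Group by Y:
  weight(Y=0) = 1/9
  weight(Y=1) = 1/6
Total weight = 1/9 + 1/6 = 5/18
P(Y=0 | obs) = 1/9 / 5/18 = 2/5
P(Y=1 | obs) = 1/6 / 5/18 = 3/5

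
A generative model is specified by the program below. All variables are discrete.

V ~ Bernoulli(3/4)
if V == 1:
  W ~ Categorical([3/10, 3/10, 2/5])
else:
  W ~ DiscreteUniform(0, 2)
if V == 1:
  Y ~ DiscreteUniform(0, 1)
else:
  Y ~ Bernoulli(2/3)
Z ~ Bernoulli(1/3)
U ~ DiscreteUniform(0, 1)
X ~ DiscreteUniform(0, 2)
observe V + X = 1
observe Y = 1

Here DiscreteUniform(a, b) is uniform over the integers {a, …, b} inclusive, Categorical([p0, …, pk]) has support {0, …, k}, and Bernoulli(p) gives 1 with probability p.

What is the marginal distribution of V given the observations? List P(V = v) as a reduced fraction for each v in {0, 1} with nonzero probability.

P(V=0) = 4/13, P(V=1) = 9/13

Enumerate traces; 24 have nonzero weight after conditioning:
  (V=0, W=0, Y=1, Z=0, U=0, X=1) weight 1/162
  (V=0, W=0, Y=1, Z=0, U=1, X=1) weight 1/162
  (V=0, W=0, Y=1, Z=1, U=0, X=1) weight 1/324
  (V=0, W=0, Y=1, Z=1, U=1, X=1) weight 1/324
  (V=0, W=1, Y=1, Z=0, U=0, X=1) weight 1/162
  (V=0, W=1, Y=1, Z=0, U=1, X=1) weight 1/162
  (V=0, W=1, Y=1, Z=1, U=0, X=1) weight 1/324
  (V=0, W=1, Y=1, Z=1, U=1, X=1) weight 1/324
  (V=1, W=0, Y=1, Z=0, U=0, X=0) weight 1/80
  … 15 more
Group by V:
  weight(V=0) = 1/18
  weight(V=1) = 1/8
Total weight = 1/18 + 1/8 = 13/72
P(V=0 | obs) = 1/18 / 13/72 = 4/13
P(V=1 | obs) = 1/8 / 13/72 = 9/13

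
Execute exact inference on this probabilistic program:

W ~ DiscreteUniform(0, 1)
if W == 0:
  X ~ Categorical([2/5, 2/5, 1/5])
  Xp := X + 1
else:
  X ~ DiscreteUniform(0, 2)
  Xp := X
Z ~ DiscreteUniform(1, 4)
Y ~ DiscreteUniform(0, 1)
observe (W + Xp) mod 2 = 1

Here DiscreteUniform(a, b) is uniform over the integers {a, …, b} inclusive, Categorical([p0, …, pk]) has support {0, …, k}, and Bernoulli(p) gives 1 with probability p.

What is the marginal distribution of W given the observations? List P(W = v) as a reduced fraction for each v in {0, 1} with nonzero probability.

Enumerate traces; 32 have nonzero weight after conditioning:
  (W=0, X=0, Z=1, Y=0) weight 1/40
  (W=0, X=0, Z=1, Y=1) weight 1/40
  (W=0, X=0, Z=2, Y=0) weight 1/40
  (W=0, X=0, Z=2, Y=1) weight 1/40
  (W=0, X=0, Z=3, Y=0) weight 1/40
  (W=0, X=0, Z=3, Y=1) weight 1/40
  (W=0, X=0, Z=4, Y=0) weight 1/40
  (W=0, X=0, Z=4, Y=1) weight 1/40
  (W=1, X=0, Z=1, Y=0) weight 1/48
  … 23 more
Group by W:
  weight(W=0) = 3/10
  weight(W=1) = 1/3
Total weight = 3/10 + 1/3 = 19/30
P(W=0 | obs) = 3/10 / 19/30 = 9/19
P(W=1 | obs) = 1/3 / 19/30 = 10/19

P(W=0) = 9/19, P(W=1) = 10/19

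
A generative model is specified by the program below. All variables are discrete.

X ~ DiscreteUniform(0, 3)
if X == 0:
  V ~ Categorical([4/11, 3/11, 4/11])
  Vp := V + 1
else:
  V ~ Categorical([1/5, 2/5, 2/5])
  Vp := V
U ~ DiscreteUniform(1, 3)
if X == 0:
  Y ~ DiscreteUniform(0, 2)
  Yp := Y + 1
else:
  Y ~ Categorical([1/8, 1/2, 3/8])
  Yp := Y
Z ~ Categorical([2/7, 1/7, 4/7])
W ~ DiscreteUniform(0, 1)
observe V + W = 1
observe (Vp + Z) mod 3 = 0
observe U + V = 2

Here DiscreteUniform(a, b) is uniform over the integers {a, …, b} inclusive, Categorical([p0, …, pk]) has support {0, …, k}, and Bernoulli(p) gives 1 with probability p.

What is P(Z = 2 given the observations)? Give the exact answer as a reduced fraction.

Enumerate traces; 24 have nonzero weight after conditioning:
  (X=0, V=0, U=2, Y=0, Z=2, W=1) weight 2/693
  (X=0, V=0, U=2, Y=1, Z=2, W=1) weight 2/693
  (X=0, V=0, U=2, Y=2, Z=2, W=1) weight 2/693
  (X=0, V=1, U=1, Y=0, Z=1, W=0) weight 1/1848
  (X=0, V=1, U=1, Y=1, Z=1, W=0) weight 1/1848
  (X=0, V=1, U=1, Y=2, Z=1, W=0) weight 1/1848
  (X=1, V=0, U=2, Y=0, Z=0, W=1) weight 1/3360
  (X=1, V=0, U=2, Y=1, Z=0, W=1) weight 1/840
  … 16 more
Group by Z:
  weight(Z=0) = 1/140
  weight(Z=1) = 1/616
  weight(Z=2) = 43/1155
Total weight = 1/140 + 1/616 + 43/1155 = 85/1848
P(Z=0 | obs) = 1/140 / 85/1848 = 66/425
P(Z=1 | obs) = 1/616 / 85/1848 = 3/85
P(Z=2 | obs) = 43/1155 / 85/1848 = 344/425

P(Z = 2 | obs) = 344/425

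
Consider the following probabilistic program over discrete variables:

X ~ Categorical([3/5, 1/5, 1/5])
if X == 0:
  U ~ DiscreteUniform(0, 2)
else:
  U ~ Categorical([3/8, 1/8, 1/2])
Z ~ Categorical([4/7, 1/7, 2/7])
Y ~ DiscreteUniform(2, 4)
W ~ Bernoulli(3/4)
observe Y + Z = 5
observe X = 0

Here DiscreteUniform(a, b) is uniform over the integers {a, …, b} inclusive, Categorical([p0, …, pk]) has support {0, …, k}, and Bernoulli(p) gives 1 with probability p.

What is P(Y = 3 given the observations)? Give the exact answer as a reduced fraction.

Enumerate traces; 12 have nonzero weight after conditioning:
  (X=0, U=0, Z=1, Y=4, W=0) weight 1/420
  (X=0, U=0, Z=1, Y=4, W=1) weight 1/140
  (X=0, U=0, Z=2, Y=3, W=0) weight 1/210
  (X=0, U=0, Z=2, Y=3, W=1) weight 1/70
  (X=0, U=1, Z=1, Y=4, W=0) weight 1/420
  (X=0, U=1, Z=1, Y=4, W=1) weight 1/140
  (X=0, U=1, Z=2, Y=3, W=0) weight 1/210
  (X=0, U=1, Z=2, Y=3, W=1) weight 1/70
  … 4 more
Group by Y:
  weight(Y=3) = 2/35
  weight(Y=4) = 1/35
Total weight = 2/35 + 1/35 = 3/35
P(Y=3 | obs) = 2/35 / 3/35 = 2/3
P(Y=4 | obs) = 1/35 / 3/35 = 1/3

P(Y = 3 | obs) = 2/3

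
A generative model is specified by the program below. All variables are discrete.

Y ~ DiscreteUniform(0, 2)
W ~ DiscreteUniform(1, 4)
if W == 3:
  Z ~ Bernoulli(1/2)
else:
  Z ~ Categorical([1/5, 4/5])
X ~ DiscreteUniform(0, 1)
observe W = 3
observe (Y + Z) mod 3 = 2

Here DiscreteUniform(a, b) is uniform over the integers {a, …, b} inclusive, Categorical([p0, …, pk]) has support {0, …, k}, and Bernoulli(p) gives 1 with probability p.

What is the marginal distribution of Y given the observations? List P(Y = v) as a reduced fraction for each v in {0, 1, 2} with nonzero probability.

P(Y=1) = 1/2, P(Y=2) = 1/2

Enumerate traces; 4 have nonzero weight after conditioning:
  (Y=1, W=3, Z=1, X=0) weight 1/48
  (Y=1, W=3, Z=1, X=1) weight 1/48
  (Y=2, W=3, Z=0, X=0) weight 1/48
  (Y=2, W=3, Z=0, X=1) weight 1/48
Group by Y:
  weight(Y=1) = 1/24
  weight(Y=2) = 1/24
Total weight = 1/24 + 1/24 = 1/12
P(Y=1 | obs) = 1/24 / 1/12 = 1/2
P(Y=2 | obs) = 1/24 / 1/12 = 1/2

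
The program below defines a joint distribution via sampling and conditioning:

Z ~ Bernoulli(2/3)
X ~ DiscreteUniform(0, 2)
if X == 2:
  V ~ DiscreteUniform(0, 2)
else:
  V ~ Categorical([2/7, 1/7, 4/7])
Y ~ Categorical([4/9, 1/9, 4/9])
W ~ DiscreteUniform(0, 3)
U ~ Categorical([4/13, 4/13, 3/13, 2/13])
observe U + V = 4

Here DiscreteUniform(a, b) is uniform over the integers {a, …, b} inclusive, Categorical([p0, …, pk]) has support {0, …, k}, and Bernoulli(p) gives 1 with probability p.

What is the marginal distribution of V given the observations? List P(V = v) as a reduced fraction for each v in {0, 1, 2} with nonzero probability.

Enumerate traces; 144 have nonzero weight after conditioning:
  (Z=0, X=0, V=1, Y=0, W=0, U=3) weight 2/7371
  (Z=0, X=0, V=1, Y=0, W=1, U=3) weight 2/7371
  (Z=0, X=0, V=1, Y=0, W=2, U=3) weight 2/7371
  (Z=0, X=0, V=1, Y=0, W=3, U=3) weight 2/7371
  (Z=0, X=0, V=1, Y=1, W=0, U=3) weight 1/14742
  (Z=0, X=0, V=1, Y=1, W=1, U=3) weight 1/14742
  (Z=0, X=0, V=1, Y=1, W=2, U=3) weight 1/14742
  (Z=0, X=0, V=1, Y=1, W=3, U=3) weight 1/14742
  (Z=0, X=0, V=2, Y=0, W=0, U=2) weight 4/2457
  … 135 more
Group by V:
  weight(V=1) = 2/63
  weight(V=2) = 31/273
Total weight = 2/63 + 31/273 = 17/117
P(V=1 | obs) = 2/63 / 17/117 = 26/119
P(V=2 | obs) = 31/273 / 17/117 = 93/119

P(V=1) = 26/119, P(V=2) = 93/119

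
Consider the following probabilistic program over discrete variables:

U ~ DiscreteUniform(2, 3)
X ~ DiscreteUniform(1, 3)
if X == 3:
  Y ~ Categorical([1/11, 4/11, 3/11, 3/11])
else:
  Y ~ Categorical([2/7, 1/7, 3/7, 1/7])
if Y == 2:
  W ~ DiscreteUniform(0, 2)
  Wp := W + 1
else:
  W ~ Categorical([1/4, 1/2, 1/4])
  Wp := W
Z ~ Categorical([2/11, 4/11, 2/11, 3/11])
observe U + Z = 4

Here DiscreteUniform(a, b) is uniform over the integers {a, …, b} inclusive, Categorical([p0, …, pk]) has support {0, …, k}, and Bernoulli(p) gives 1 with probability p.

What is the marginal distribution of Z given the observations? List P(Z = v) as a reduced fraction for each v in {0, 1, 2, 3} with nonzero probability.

P(Z=1) = 2/3, P(Z=2) = 1/3

Enumerate traces; 72 have nonzero weight after conditioning:
  (U=2, X=1, Y=0, W=0, Z=2) weight 1/462
  (U=2, X=1, Y=0, W=1, Z=2) weight 1/231
  (U=2, X=1, Y=0, W=2, Z=2) weight 1/462
  (U=2, X=1, Y=1, W=0, Z=2) weight 1/924
  (U=2, X=1, Y=1, W=1, Z=2) weight 1/462
  (U=2, X=1, Y=1, W=2, Z=2) weight 1/924
  (U=2, X=1, Y=2, W=0, Z=2) weight 1/231
  (U=2, X=1, Y=2, W=1, Z=2) weight 1/231
  (U=3, X=1, Y=0, W=0, Z=1) weight 1/231
  … 63 more
Group by Z:
  weight(Z=1) = 2/11
  weight(Z=2) = 1/11
Total weight = 2/11 + 1/11 = 3/11
P(Z=1 | obs) = 2/11 / 3/11 = 2/3
P(Z=2 | obs) = 1/11 / 3/11 = 1/3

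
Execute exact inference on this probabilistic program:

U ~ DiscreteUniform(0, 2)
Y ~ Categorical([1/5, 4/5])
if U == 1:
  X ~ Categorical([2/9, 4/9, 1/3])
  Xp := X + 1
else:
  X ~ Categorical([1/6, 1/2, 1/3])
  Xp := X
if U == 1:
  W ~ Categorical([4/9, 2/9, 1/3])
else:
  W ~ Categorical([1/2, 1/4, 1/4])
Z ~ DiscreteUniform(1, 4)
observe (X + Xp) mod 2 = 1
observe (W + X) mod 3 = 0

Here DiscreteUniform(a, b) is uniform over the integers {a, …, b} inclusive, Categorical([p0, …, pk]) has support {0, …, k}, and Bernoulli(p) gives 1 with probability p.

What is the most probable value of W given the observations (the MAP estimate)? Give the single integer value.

argmax_v P(W = v | obs) = 2

Enumerate traces; 24 have nonzero weight after conditioning:
  (U=1, Y=0, X=0, W=0, Z=1) weight 2/1215
  (U=1, Y=0, X=0, W=0, Z=2) weight 2/1215
  (U=1, Y=0, X=0, W=0, Z=3) weight 2/1215
  (U=1, Y=0, X=0, W=0, Z=4) weight 2/1215
  (U=1, Y=0, X=1, W=2, Z=1) weight 1/405
  (U=1, Y=0, X=1, W=2, Z=2) weight 1/405
  (U=1, Y=0, X=1, W=2, Z=3) weight 1/405
  (U=1, Y=0, X=1, W=2, Z=4) weight 1/405
  (U=1, Y=0, X=2, W=1, Z=1) weight 1/810
  … 15 more
Group by W:
  weight(W=0) = 8/243
  weight(W=1) = 2/81
  weight(W=2) = 4/81
Total weight = 8/243 + 2/81 + 4/81 = 26/243
P(W=0 | obs) = 8/243 / 26/243 = 4/13
P(W=1 | obs) = 2/81 / 26/243 = 3/13
P(W=2 | obs) = 4/81 / 26/243 = 6/13
argmax = 2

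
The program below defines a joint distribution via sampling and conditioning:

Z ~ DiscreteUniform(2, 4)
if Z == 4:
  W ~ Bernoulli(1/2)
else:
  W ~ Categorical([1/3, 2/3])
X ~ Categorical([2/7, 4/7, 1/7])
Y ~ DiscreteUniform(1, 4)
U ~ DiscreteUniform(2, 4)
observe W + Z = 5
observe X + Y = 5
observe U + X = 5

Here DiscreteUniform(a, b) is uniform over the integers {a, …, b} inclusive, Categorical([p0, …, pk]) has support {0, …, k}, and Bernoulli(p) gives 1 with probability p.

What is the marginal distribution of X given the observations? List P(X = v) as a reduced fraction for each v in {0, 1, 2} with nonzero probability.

P(X=1) = 4/5, P(X=2) = 1/5

Enumerate traces; 2 have nonzero weight after conditioning:
  (Z=4, W=1, X=1, Y=4, U=4) weight 1/126
  (Z=4, W=1, X=2, Y=3, U=3) weight 1/504
Group by X:
  weight(X=1) = 1/126
  weight(X=2) = 1/504
Total weight = 1/126 + 1/504 = 5/504
P(X=1 | obs) = 1/126 / 5/504 = 4/5
P(X=2 | obs) = 1/504 / 5/504 = 1/5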